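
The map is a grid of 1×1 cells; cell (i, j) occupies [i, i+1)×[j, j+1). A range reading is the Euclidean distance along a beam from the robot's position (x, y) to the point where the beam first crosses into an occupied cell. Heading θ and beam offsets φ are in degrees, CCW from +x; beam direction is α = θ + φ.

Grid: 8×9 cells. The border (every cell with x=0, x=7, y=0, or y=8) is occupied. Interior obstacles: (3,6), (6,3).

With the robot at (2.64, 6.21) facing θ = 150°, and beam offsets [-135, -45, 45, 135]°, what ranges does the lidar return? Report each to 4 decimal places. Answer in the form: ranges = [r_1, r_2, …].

ranges = [0.3727, 1.8531, 1.6979, 5.3938]

beam 1: φ=-135°, α=15°
  cosα=0.9659 sinα=0.2588 | (2,6) | tMaxX 0.3727 tMaxY 3.0523 | tΔX 1.0353 tΔY 3.8637
    t=0.3727 [x] (3,6) — stop
  → r_1 = 0.3727
beam 2: φ=-45°, α=105°
  cosα=-0.2588 sinα=0.9659 | (2,6) | tMaxX 2.4728 tMaxY 0.8179 | tΔX 3.8637 tΔY 1.0353
    t=0.8179 [y] (2,7)
    t=1.8531 [y] (2,8) — stop
  → r_2 = 1.8531
beam 3: φ=45°, α=195°
  cosα=-0.9659 sinα=-0.2588 | (2,6) | tMaxX 0.6626 tMaxY 0.8114 | tΔX 1.0353 tΔY 3.8637
    t=0.6626 [x] (1,6)
    t=0.8114 [y] (1,5)
    t=1.6979 [x] (0,5) — stop
  → r_3 = 1.6979
beam 4: φ=135°, α=285°
  cosα=0.2588 sinα=-0.9659 | (2,6) | tMaxX 1.3909 tMaxY 0.2174 | tΔX 3.8637 tΔY 1.0353
    t=0.2174 [y] (2,5)
    t=1.2527 [y] (2,4)
    t=1.3909 [x] (3,4)
    t=2.2880 [y] (3,3)
    t=3.3232 [y] (3,2)
    t=4.3585 [y] (3,1)
    t=5.2546 [x] (4,1)
    t=5.3938 [y] (4,0) — stop
  → r_4 = 5.3938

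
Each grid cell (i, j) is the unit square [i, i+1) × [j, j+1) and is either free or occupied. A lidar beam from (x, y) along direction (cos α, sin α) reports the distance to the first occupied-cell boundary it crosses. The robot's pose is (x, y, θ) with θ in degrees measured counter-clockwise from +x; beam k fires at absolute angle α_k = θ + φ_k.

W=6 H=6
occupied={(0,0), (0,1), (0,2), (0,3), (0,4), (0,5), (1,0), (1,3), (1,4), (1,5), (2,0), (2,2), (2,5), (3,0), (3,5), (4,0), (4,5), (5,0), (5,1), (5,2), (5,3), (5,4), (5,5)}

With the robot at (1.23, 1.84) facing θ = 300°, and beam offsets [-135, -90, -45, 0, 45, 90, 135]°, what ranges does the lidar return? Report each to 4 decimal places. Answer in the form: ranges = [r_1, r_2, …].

beam 1: φ=-135°, α=165°
  direction (-0.9659, 0.2588); cell (1,1); t to first gridline: x 0.2381, y 0.6182 (then +1.0353 / +3.8637)
    (0,1) via x @ 0.2381  # hit
  → r_1 = 0.2381
beam 2: φ=-90°, α=210°
  direction (-0.8660, -0.5000); cell (1,1); t to first gridline: x 0.2656, y 1.6800 (then +1.1547 / +2.0000)
    (0,1) via x @ 0.2656  # hit
  → r_2 = 0.2656
beam 3: φ=-45°, α=255°
  direction (-0.2588, -0.9659); cell (1,1); t to first gridline: x 0.8887, y 0.8696 (then +3.8637 / +1.0353)
    (1,0) via y @ 0.8696  # hit
  → r_3 = 0.8696
beam 4: φ=0°, α=300°
  direction (0.5000, -0.8660); cell (1,1); t to first gridline: x 1.5400, y 0.9699 (then +2.0000 / +1.1547)
    (1,0) via y @ 0.9699  # hit
  → r_4 = 0.9699
beam 5: φ=45°, α=345°
  direction (0.9659, -0.2588); cell (1,1); t to first gridline: x 0.7972, y 3.2455 (then +1.0353 / +3.8637)
    (2,1) via x @ 0.7972
    (3,1) via x @ 1.8324
    (4,1) via x @ 2.8677
    (4,0) via y @ 3.2455  # hit
  → r_5 = 3.2455
beam 6: φ=90°, α=30°
  direction (0.8660, 0.5000); cell (1,1); t to first gridline: x 0.8891, y 0.3200 (then +1.1547 / +2.0000)
    (1,2) via y @ 0.3200
    (2,2) via x @ 0.8891  # hit
  → r_6 = 0.8891
beam 7: φ=135°, α=75°
  direction (0.2588, 0.9659); cell (1,1); t to first gridline: x 2.9751, y 0.1656 (then +3.8637 / +1.0353)
    (1,2) via y @ 0.1656
    (1,3) via y @ 1.2009  # hit
  → r_7 = 1.2009

ranges = [0.2381, 0.2656, 0.8696, 0.9699, 3.2455, 0.8891, 1.2009]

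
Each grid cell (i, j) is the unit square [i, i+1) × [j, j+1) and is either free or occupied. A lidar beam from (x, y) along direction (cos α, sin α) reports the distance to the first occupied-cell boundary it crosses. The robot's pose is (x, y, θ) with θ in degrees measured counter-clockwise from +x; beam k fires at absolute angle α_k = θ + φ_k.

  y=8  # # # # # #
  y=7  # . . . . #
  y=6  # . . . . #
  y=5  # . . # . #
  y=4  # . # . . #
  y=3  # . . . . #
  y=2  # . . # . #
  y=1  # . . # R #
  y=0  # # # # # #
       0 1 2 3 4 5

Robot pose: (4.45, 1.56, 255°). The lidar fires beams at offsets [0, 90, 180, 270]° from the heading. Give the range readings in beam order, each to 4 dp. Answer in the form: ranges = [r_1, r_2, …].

ranges = [0.5798, 0.5694, 2.1250, 0.4659]

beam 1: φ=0°, α=255°
  cosα=-0.2588 sinα=-0.9659 | (4,1) | tMaxX 1.7387 tMaxY 0.5798 | tΔX 3.8637 tΔY 1.0353
    t=0.5798 [y] (4,0) — stop
  → r_1 = 0.5798
beam 2: φ=90°, α=345°
  cosα=0.9659 sinα=-0.2588 | (4,1) | tMaxX 0.5694 tMaxY 2.1637 | tΔX 1.0353 tΔY 3.8637
    t=0.5694 [x] (5,1) — stop
  → r_2 = 0.5694
beam 3: φ=180°, α=75°
  cosα=0.2588 sinα=0.9659 | (4,1) | tMaxX 2.1250 tMaxY 0.4555 | tΔX 3.8637 tΔY 1.0353
    t=0.4555 [y] (4,2)
    t=1.4908 [y] (4,3)
    t=2.1250 [x] (5,3) — stop
  → r_3 = 2.1250
beam 4: φ=270°, α=165°
  cosα=-0.9659 sinα=0.2588 | (4,1) | tMaxX 0.4659 tMaxY 1.7000 | tΔX 1.0353 tΔY 3.8637
    t=0.4659 [x] (3,1) — stop
  → r_4 = 0.4659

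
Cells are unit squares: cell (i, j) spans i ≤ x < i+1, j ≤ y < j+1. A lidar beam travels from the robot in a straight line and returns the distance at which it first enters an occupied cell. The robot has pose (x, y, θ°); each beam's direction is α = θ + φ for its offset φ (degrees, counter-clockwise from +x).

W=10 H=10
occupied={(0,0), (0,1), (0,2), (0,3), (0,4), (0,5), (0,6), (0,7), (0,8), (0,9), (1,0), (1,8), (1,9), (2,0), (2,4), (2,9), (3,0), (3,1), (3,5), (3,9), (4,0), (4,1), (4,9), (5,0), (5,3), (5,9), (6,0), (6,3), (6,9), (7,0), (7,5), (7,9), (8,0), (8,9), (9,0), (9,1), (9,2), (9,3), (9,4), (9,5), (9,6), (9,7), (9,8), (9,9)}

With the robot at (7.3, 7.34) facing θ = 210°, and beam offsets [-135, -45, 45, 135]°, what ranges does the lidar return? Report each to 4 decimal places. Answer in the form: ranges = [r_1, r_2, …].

ranges = [1.7186, 5.4870, 3.4578, 1.7600]

beam 1: φ=-135°, α=75°
  d=(0.2588,0.9659)  start (7,7)  tX=2.7046 tY=0.6833  stride 1/|dx|=3.8637 1/|dy|=1.0353
    cross y-line → (7,8), t=0.6833
    cross y-line → (7,9), t=1.7186 (wall)
  → r_1 = 1.7186
beam 2: φ=-45°, α=165°
  d=(-0.9659,0.2588)  start (7,7)  tX=0.3106 tY=2.5500  stride 1/|dx|=1.0353 1/|dy|=3.8637
    cross x-line → (6,7), t=0.3106
    cross x-line → (5,7), t=1.3459
    cross x-line → (4,7), t=2.3811
    cross y-line → (4,8), t=2.5500
    cross x-line → (3,8), t=3.4164
    cross x-line → (2,8), t=4.4517
    cross x-line → (1,8), t=5.4870 (wall)
  → r_2 = 5.4870
beam 3: φ=45°, α=255°
  d=(-0.2588,-0.9659)  start (7,7)  tX=1.1591 tY=0.3520  stride 1/|dx|=3.8637 1/|dy|=1.0353
    cross y-line → (7,6), t=0.3520
    cross x-line → (6,6), t=1.1591
    cross y-line → (6,5), t=1.3873
    cross y-line → (6,4), t=2.4225
    cross y-line → (6,3), t=3.4578 (wall)
  → r_3 = 3.4578
beam 4: φ=135°, α=345°
  d=(0.9659,-0.2588)  start (7,7)  tX=0.7247 tY=1.3137  stride 1/|dx|=1.0353 1/|dy|=3.8637
    cross x-line → (8,7), t=0.7247
    cross y-line → (8,6), t=1.3137
    cross x-line → (9,6), t=1.7600 (wall)
  → r_4 = 1.7600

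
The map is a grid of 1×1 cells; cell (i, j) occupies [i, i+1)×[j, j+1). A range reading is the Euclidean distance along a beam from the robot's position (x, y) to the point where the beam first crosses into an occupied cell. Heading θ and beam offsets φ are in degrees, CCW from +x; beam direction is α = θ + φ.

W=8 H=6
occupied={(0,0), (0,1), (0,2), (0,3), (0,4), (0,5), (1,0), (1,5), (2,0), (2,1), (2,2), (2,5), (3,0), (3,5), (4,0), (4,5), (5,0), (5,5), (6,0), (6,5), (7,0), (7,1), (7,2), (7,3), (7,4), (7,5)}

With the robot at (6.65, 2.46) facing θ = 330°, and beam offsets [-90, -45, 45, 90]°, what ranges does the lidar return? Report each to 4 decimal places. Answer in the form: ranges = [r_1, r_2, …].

beam 1: φ=-90°, α=240°
  cosα=-0.5000 sinα=-0.8660 | (6,2) | tMaxX 1.3000 tMaxY 0.5312 | tΔX 2.0000 tΔY 1.1547
    t=0.5312 [y] (6,1)
    t=1.3000 [x] (5,1)
    t=1.6859 [y] (5,0) — stop
  → r_1 = 1.6859
beam 2: φ=-45°, α=285°
  cosα=0.2588 sinα=-0.9659 | (6,2) | tMaxX 1.3523 tMaxY 0.4762 | tΔX 3.8637 tΔY 1.0353
    t=0.4762 [y] (6,1)
    t=1.3523 [x] (7,1) — stop
  → r_2 = 1.3523
beam 3: φ=45°, α=15°
  cosα=0.9659 sinα=0.2588 | (6,2) | tMaxX 0.3623 tMaxY 2.0864 | tΔX 1.0353 tΔY 3.8637
    t=0.3623 [x] (7,2) — stop
  → r_3 = 0.3623
beam 4: φ=90°, α=60°
  cosα=0.5000 sinα=0.8660 | (6,2) | tMaxX 0.7000 tMaxY 0.6235 | tΔX 2.0000 tΔY 1.1547
    t=0.6235 [y] (6,3)
    t=0.7000 [x] (7,3) — stop
  → r_4 = 0.7000

ranges = [1.6859, 1.3523, 0.3623, 0.7000]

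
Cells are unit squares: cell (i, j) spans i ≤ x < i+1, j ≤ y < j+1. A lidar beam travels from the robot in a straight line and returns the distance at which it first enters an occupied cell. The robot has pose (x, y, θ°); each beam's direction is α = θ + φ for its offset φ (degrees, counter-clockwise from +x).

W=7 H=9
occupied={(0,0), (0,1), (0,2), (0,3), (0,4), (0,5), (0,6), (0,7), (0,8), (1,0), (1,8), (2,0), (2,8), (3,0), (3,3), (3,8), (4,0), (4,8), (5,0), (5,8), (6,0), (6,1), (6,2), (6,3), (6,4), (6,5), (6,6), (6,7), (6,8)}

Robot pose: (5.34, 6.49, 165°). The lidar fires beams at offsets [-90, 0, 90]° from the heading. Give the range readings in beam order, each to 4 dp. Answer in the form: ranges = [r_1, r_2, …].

ranges = [1.5633, 4.4931, 5.6837]

beam 1: φ=-90°, α=75°
  dir = (cos 75°, sin 75°) = (0.2588, 0.9659); from cell (5,6)
  next x-line at t=2.5500, next y-line at t=0.5280; Δt_x=3.8637, Δt_y=1.0353
    y: enter (5,7) at t=0.5280
    y: enter (5,8) at t=1.5633 ← occupied
  → r_1 = 1.5633
beam 2: φ=0°, α=165°
  dir = (cos 165°, sin 165°) = (-0.9659, 0.2588); from cell (5,6)
  next x-line at t=0.3520, next y-line at t=1.9705; Δt_x=1.0353, Δt_y=3.8637
    x: enter (4,6) at t=0.3520
    x: enter (3,6) at t=1.3873
    y: enter (3,7) at t=1.9705
    x: enter (2,7) at t=2.4225
    x: enter (1,7) at t=3.4578
    x: enter (0,7) at t=4.4931 ← occupied
  → r_2 = 4.4931
beam 3: φ=90°, α=255°
  dir = (cos 255°, sin 255°) = (-0.2588, -0.9659); from cell (5,6)
  next x-line at t=1.3137, next y-line at t=0.5073; Δt_x=3.8637, Δt_y=1.0353
    y: enter (5,5) at t=0.5073
    x: enter (4,5) at t=1.3137
    y: enter (4,4) at t=1.5426
    y: enter (4,3) at t=2.5778
    y: enter (4,2) at t=3.6131
    y: enter (4,1) at t=4.6484
    x: enter (3,1) at t=5.1774
    y: enter (3,0) at t=5.6837 ← occupied
  → r_3 = 5.6837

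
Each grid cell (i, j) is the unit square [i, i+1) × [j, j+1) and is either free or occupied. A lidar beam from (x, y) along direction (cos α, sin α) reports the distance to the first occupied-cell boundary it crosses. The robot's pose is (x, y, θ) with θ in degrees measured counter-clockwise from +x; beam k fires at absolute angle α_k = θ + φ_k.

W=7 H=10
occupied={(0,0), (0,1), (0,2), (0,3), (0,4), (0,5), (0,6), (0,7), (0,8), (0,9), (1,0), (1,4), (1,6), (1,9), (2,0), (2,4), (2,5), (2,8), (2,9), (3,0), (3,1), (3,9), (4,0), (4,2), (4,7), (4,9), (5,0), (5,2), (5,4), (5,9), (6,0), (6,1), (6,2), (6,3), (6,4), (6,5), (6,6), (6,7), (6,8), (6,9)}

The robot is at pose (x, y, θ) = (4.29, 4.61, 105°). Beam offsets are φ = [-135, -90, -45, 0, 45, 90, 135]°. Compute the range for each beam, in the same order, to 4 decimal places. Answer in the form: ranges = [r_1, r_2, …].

beam 1: φ=-135°, α=330°
  dir = (cos 330°, sin 330°) = (0.8660, -0.5000); from cell (4,4)
  next x-line at t=0.8198, next y-line at t=1.2200; Δt_x=1.1547, Δt_y=2.0000
    x: enter (5,4) at t=0.8198 ← occupied
  → r_1 = 0.8198
beam 2: φ=-90°, α=15°
  dir = (cos 15°, sin 15°) = (0.9659, 0.2588); from cell (4,4)
  next x-line at t=0.7350, next y-line at t=1.5068; Δt_x=1.0353, Δt_y=3.8637
    x: enter (5,4) at t=0.7350 ← occupied
  → r_2 = 0.7350
beam 3: φ=-45°, α=60°
  dir = (cos 60°, sin 60°) = (0.5000, 0.8660); from cell (4,4)
  next x-line at t=1.4200, next y-line at t=0.4503; Δt_x=2.0000, Δt_y=1.1547
    y: enter (4,5) at t=0.4503
    x: enter (5,5) at t=1.4200
    y: enter (5,6) at t=1.6050
    y: enter (5,7) at t=2.7597
    x: enter (6,7) at t=3.4200 ← occupied
  → r_3 = 3.4200
beam 4: φ=0°, α=105°
  dir = (cos 105°, sin 105°) = (-0.2588, 0.9659); from cell (4,4)
  next x-line at t=1.1205, next y-line at t=0.4038; Δt_x=3.8637, Δt_y=1.0353
    y: enter (4,5) at t=0.4038
    x: enter (3,5) at t=1.1205
    y: enter (3,6) at t=1.4390
    y: enter (3,7) at t=2.4743
    y: enter (3,8) at t=3.5096
    y: enter (3,9) at t=4.5449 ← occupied
  → r_4 = 4.5449
beam 5: φ=45°, α=150°
  dir = (cos 150°, sin 150°) = (-0.8660, 0.5000); from cell (4,4)
  next x-line at t=0.3349, next y-line at t=0.7800; Δt_x=1.1547, Δt_y=2.0000
    x: enter (3,4) at t=0.3349
    y: enter (3,5) at t=0.7800
    x: enter (2,5) at t=1.4896 ← occupied
  → r_5 = 1.4896
beam 6: φ=90°, α=195°
  dir = (cos 195°, sin 195°) = (-0.9659, -0.2588); from cell (4,4)
  next x-line at t=0.3002, next y-line at t=2.3569; Δt_x=1.0353, Δt_y=3.8637
    x: enter (3,4) at t=0.3002
    x: enter (2,4) at t=1.3355 ← occupied
  → r_6 = 1.3355
beam 7: φ=135°, α=240°
  dir = (cos 240°, sin 240°) = (-0.5000, -0.8660); from cell (4,4)
  next x-line at t=0.5800, next y-line at t=0.7044; Δt_x=2.0000, Δt_y=1.1547
    x: enter (3,4) at t=0.5800
    y: enter (3,3) at t=0.7044
    y: enter (3,2) at t=1.8591
    x: enter (2,2) at t=2.5800
    y: enter (2,1) at t=3.0138
    y: enter (2,0) at t=4.1685 ← occupied
  → r_7 = 4.1685

ranges = [0.8198, 0.7350, 3.4200, 4.5449, 1.4896, 1.3355, 4.1685]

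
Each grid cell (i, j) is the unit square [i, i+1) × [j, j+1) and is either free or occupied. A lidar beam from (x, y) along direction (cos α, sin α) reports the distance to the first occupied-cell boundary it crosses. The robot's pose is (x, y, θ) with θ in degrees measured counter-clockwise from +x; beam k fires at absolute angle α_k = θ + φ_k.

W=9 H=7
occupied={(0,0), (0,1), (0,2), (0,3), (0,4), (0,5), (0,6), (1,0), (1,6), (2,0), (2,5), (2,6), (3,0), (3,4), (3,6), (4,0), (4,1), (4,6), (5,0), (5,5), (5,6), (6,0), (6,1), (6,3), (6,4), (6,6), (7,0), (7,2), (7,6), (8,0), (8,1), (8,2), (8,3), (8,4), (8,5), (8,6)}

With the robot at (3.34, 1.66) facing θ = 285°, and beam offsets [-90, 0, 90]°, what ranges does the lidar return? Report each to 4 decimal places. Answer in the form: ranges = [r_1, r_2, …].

ranges = [2.4225, 0.6833, 0.6833]

beam 1: φ=-90°, α=195°
  dir = (cos 195°, sin 195°) = (-0.9659, -0.2588); from cell (3,1)
  next x-line at t=0.3520, next y-line at t=2.5500; Δt_x=1.0353, Δt_y=3.8637
    x: enter (2,1) at t=0.3520
    x: enter (1,1) at t=1.3873
    x: enter (0,1) at t=2.4225 ← occupied
  → r_1 = 2.4225
beam 2: φ=0°, α=285°
  dir = (cos 285°, sin 285°) = (0.2588, -0.9659); from cell (3,1)
  next x-line at t=2.5500, next y-line at t=0.6833; Δt_x=3.8637, Δt_y=1.0353
    y: enter (3,0) at t=0.6833 ← occupied
  → r_2 = 0.6833
beam 3: φ=90°, α=15°
  dir = (cos 15°, sin 15°) = (0.9659, 0.2588); from cell (3,1)
  next x-line at t=0.6833, next y-line at t=1.3137; Δt_x=1.0353, Δt_y=3.8637
    x: enter (4,1) at t=0.6833 ← occupied
  → r_3 = 0.6833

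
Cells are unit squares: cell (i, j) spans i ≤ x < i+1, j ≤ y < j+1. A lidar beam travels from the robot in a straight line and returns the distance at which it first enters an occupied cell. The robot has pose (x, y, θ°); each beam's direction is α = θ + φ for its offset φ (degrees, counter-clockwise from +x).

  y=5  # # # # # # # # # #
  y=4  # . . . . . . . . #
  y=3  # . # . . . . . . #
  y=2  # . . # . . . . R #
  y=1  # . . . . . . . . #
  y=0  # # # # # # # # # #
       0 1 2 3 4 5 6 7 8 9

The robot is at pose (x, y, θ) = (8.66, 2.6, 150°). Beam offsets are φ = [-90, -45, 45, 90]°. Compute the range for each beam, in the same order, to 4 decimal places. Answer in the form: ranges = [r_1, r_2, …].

ranges = [0.6800, 2.4847, 6.1819, 1.8475]

beam 1: φ=-90°, α=60°
  dir = (cos 60°, sin 60°) = (0.5000, 0.8660); from cell (8,2)
  next x-line at t=0.6800, next y-line at t=0.4619; Δt_x=2.0000, Δt_y=1.1547
    y: enter (8,3) at t=0.4619
    x: enter (9,3) at t=0.6800 ← occupied
  → r_1 = 0.6800
beam 2: φ=-45°, α=105°
  dir = (cos 105°, sin 105°) = (-0.2588, 0.9659); from cell (8,2)
  next x-line at t=2.5500, next y-line at t=0.4141; Δt_x=3.8637, Δt_y=1.0353
    y: enter (8,3) at t=0.4141
    y: enter (8,4) at t=1.4494
    y: enter (8,5) at t=2.4847 ← occupied
  → r_2 = 2.4847
beam 3: φ=45°, α=195°
  dir = (cos 195°, sin 195°) = (-0.9659, -0.2588); from cell (8,2)
  next x-line at t=0.6833, next y-line at t=2.3182; Δt_x=1.0353, Δt_y=3.8637
    x: enter (7,2) at t=0.6833
    x: enter (6,2) at t=1.7186
    y: enter (6,1) at t=2.3182
    x: enter (5,1) at t=2.7538
    x: enter (4,1) at t=3.7891
    x: enter (3,1) at t=4.8244
    x: enter (2,1) at t=5.8597
    y: enter (2,0) at t=6.1819 ← occupied
  → r_3 = 6.1819
beam 4: φ=90°, α=240°
  dir = (cos 240°, sin 240°) = (-0.5000, -0.8660); from cell (8,2)
  next x-line at t=1.3200, next y-line at t=0.6928; Δt_x=2.0000, Δt_y=1.1547
    y: enter (8,1) at t=0.6928
    x: enter (7,1) at t=1.3200
    y: enter (7,0) at t=1.8475 ← occupied
  → r_4 = 1.8475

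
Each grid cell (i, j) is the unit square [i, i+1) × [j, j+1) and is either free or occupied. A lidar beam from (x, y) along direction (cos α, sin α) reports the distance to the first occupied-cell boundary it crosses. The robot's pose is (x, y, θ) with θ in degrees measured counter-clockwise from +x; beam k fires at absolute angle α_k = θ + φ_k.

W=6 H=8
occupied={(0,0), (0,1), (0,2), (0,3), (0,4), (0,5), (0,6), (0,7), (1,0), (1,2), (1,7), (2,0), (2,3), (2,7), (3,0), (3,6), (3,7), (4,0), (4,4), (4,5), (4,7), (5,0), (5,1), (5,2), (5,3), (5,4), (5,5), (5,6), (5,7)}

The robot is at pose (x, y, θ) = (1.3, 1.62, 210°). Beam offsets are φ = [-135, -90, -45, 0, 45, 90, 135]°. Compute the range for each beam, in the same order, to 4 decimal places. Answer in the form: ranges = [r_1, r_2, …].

ranges = [0.3934, 0.4388, 0.3106, 0.3464, 0.6419, 0.7159, 2.3955]

beam 1: φ=-135°, α=75°
  d=(0.2588,0.9659)  start (1,1)  tX=2.7046 tY=0.3934  stride 1/|dx|=3.8637 1/|dy|=1.0353
    cross y-line → (1,2), t=0.3934 (wall)
  → r_1 = 0.3934
beam 2: φ=-90°, α=120°
  d=(-0.5000,0.8660)  start (1,1)  tX=0.6000 tY=0.4388  stride 1/|dx|=2.0000 1/|dy|=1.1547
    cross y-line → (1,2), t=0.4388 (wall)
  → r_2 = 0.4388
beam 3: φ=-45°, α=165°
  d=(-0.9659,0.2588)  start (1,1)  tX=0.3106 tY=1.4682  stride 1/|dx|=1.0353 1/|dy|=3.8637
    cross x-line → (0,1), t=0.3106 (wall)
  → r_3 = 0.3106
beam 4: φ=0°, α=210°
  d=(-0.8660,-0.5000)  start (1,1)  tX=0.3464 tY=1.2400  stride 1/|dx|=1.1547 1/|dy|=2.0000
    cross x-line → (0,1), t=0.3464 (wall)
  → r_4 = 0.3464
beam 5: φ=45°, α=255°
  d=(-0.2588,-0.9659)  start (1,1)  tX=1.1591 tY=0.6419  stride 1/|dx|=3.8637 1/|dy|=1.0353
    cross y-line → (1,0), t=0.6419 (wall)
  → r_5 = 0.6419
beam 6: φ=90°, α=300°
  d=(0.5000,-0.8660)  start (1,1)  tX=1.4000 tY=0.7159  stride 1/|dx|=2.0000 1/|dy|=1.1547
    cross y-line → (1,0), t=0.7159 (wall)
  → r_6 = 0.7159
beam 7: φ=135°, α=345°
  d=(0.9659,-0.2588)  start (1,1)  tX=0.7247 tY=2.3955  stride 1/|dx|=1.0353 1/|dy|=3.8637
    cross x-line → (2,1), t=0.7247
    cross x-line → (3,1), t=1.7600
    cross y-line → (3,0), t=2.3955 (wall)
  → r_7 = 2.3955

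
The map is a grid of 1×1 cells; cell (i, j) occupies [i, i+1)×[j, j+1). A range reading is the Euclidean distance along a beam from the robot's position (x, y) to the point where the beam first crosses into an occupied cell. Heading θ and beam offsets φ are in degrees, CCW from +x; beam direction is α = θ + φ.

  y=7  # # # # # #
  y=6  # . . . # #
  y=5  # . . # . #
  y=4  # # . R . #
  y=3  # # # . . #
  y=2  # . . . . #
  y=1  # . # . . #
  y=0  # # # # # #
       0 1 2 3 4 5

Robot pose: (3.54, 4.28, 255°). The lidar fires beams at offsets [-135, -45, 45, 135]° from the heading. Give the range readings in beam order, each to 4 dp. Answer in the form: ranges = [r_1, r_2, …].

ranges = [0.8314, 0.6235, 2.9200, 1.6859]

beam 1: φ=-135°, α=120°
  cosα=-0.5000 sinα=0.8660 | (3,4) | tMaxX 1.0800 tMaxY 0.8314 | tΔX 2.0000 tΔY 1.1547
    t=0.8314 [y] (3,5) — stop
  → r_1 = 0.8314
beam 2: φ=-45°, α=210°
  cosα=-0.8660 sinα=-0.5000 | (3,4) | tMaxX 0.6235 tMaxY 0.5600 | tΔX 1.1547 tΔY 2.0000
    t=0.5600 [y] (3,3)
    t=0.6235 [x] (2,3) — stop
  → r_2 = 0.6235
beam 3: φ=45°, α=300°
  cosα=0.5000 sinα=-0.8660 | (3,4) | tMaxX 0.9200 tMaxY 0.3233 | tΔX 2.0000 tΔY 1.1547
    t=0.3233 [y] (3,3)
    t=0.9200 [x] (4,3)
    t=1.4780 [y] (4,2)
    t=2.6327 [y] (4,1)
    t=2.9200 [x] (5,1) — stop
  → r_3 = 2.9200
beam 4: φ=135°, α=30°
  cosα=0.8660 sinα=0.5000 | (3,4) | tMaxX 0.5312 tMaxY 1.4400 | tΔX 1.1547 tΔY 2.0000
    t=0.5312 [x] (4,4)
    t=1.4400 [y] (4,5)
    t=1.6859 [x] (5,5) — stop
  → r_4 = 1.6859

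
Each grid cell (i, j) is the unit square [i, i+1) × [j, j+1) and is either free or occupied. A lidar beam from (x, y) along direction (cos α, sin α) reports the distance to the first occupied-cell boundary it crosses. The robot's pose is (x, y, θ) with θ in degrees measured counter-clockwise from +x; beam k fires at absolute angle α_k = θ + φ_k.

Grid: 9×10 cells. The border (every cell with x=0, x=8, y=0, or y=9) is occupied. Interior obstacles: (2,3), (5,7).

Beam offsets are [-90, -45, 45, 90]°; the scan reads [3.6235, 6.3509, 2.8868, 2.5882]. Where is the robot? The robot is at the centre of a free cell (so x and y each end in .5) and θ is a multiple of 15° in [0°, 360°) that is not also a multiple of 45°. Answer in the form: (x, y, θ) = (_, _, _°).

Candidates: 54 free-cell centres × 16 headings = 864 poses. Raycast each; keep the one whose scan matches to 4 dp.
  (2.5, 2.5, 120°): beam 1 = 6.3509 ≠ 3.6235 ✗
  (3.5, 5.5, 210°): beam 1 = 4.0415 ≠ 3.6235 ✗
  (2.5, 2.5, 165°): beam 1 = 0.5176 ≠ 3.6235 ✗
  …
  (6.5, 3.5, 195°): r_1=3.6235, r_2=6.3509, r_3=2.8868, r_4=2.5882 — all match ✓
No second candidate reproduces the full scan.

(x, y, θ) = (6.5, 3.5, 195°)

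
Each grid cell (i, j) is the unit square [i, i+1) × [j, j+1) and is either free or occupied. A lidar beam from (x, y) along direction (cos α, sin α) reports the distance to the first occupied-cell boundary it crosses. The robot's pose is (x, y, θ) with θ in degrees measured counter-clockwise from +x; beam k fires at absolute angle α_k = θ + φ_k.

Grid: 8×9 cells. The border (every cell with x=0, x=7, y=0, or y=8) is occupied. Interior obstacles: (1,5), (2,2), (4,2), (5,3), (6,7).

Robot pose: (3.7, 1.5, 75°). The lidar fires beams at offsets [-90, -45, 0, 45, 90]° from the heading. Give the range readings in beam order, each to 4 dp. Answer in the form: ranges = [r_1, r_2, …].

ranges = [1.9319, 1.0000, 1.1591, 1.4000, 2.7952]

beam 1: φ=-90°, α=345°
  dir = (cos 345°, sin 345°) = (0.9659, -0.2588); from cell (3,1)
  next x-line at t=0.3106, next y-line at t=1.9319; Δt_x=1.0353, Δt_y=3.8637
    x: enter (4,1) at t=0.3106
    x: enter (5,1) at t=1.3459
    y: enter (5,0) at t=1.9319 ← occupied
  → r_1 = 1.9319
beam 2: φ=-45°, α=30°
  dir = (cos 30°, sin 30°) = (0.8660, 0.5000); from cell (3,1)
  next x-line at t=0.3464, next y-line at t=1.0000; Δt_x=1.1547, Δt_y=2.0000
    x: enter (4,1) at t=0.3464
    y: enter (4,2) at t=1.0000 ← occupied
  → r_2 = 1.0000
beam 3: φ=0°, α=75°
  dir = (cos 75°, sin 75°) = (0.2588, 0.9659); from cell (3,1)
  next x-line at t=1.1591, next y-line at t=0.5176; Δt_x=3.8637, Δt_y=1.0353
    y: enter (3,2) at t=0.5176
    x: enter (4,2) at t=1.1591 ← occupied
  → r_3 = 1.1591
beam 4: φ=45°, α=120°
  dir = (cos 120°, sin 120°) = (-0.5000, 0.8660); from cell (3,1)
  next x-line at t=1.4000, next y-line at t=0.5774; Δt_x=2.0000, Δt_y=1.1547
    y: enter (3,2) at t=0.5774
    x: enter (2,2) at t=1.4000 ← occupied
  → r_4 = 1.4000
beam 5: φ=90°, α=165°
  dir = (cos 165°, sin 165°) = (-0.9659, 0.2588); from cell (3,1)
  next x-line at t=0.7247, next y-line at t=1.9319; Δt_x=1.0353, Δt_y=3.8637
    x: enter (2,1) at t=0.7247
    x: enter (1,1) at t=1.7600
    y: enter (1,2) at t=1.9319
    x: enter (0,2) at t=2.7952 ← occupied
  → r_5 = 2.7952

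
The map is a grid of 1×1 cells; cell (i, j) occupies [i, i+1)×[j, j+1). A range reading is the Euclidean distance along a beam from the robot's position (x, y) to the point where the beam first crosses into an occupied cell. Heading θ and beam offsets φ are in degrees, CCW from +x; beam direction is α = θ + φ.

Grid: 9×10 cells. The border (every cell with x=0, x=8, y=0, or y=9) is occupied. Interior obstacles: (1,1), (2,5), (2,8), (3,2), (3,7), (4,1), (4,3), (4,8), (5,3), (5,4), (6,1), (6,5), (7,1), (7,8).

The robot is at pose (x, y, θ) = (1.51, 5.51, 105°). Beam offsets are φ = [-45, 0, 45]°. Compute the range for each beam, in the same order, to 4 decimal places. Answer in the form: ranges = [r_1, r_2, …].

ranges = [2.8752, 1.9705, 0.5889]

beam 1: φ=-45°, α=60°
  dir = (cos 60°, sin 60°) = (0.5000, 0.8660); from cell (1,5)
  next x-line at t=0.9800, next y-line at t=0.5658; Δt_x=2.0000, Δt_y=1.1547
    y: enter (1,6) at t=0.5658
    x: enter (2,6) at t=0.9800
    y: enter (2,7) at t=1.7205
    y: enter (2,8) at t=2.8752 ← occupied
  → r_1 = 2.8752
beam 2: φ=0°, α=105°
  dir = (cos 105°, sin 105°) = (-0.2588, 0.9659); from cell (1,5)
  next x-line at t=1.9705, next y-line at t=0.5073; Δt_x=3.8637, Δt_y=1.0353
    y: enter (1,6) at t=0.5073
    y: enter (1,7) at t=1.5426
    x: enter (0,7) at t=1.9705 ← occupied
  → r_2 = 1.9705
beam 3: φ=45°, α=150°
  dir = (cos 150°, sin 150°) = (-0.8660, 0.5000); from cell (1,5)
  next x-line at t=0.5889, next y-line at t=0.9800; Δt_x=1.1547, Δt_y=2.0000
    x: enter (0,5) at t=0.5889 ← occupied
  → r_3 = 0.5889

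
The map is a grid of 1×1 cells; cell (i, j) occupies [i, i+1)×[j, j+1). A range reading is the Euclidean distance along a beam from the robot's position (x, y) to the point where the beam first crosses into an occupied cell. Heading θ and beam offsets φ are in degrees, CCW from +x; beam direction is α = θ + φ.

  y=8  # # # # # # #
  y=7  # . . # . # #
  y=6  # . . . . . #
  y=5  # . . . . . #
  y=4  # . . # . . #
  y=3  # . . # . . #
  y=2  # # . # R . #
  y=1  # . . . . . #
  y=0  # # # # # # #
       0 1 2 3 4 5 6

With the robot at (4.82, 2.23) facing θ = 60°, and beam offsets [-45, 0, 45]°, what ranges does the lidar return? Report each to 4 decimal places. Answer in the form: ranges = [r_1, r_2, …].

beam 1: φ=-45°, α=15°
  direction (0.9659, 0.2588); cell (4,2); t to first gridline: x 0.1863, y 2.9751 (then +1.0353 / +3.8637)
    (5,2) via x @ 0.1863
    (6,2) via x @ 1.2216  # hit
  → r_1 = 1.2216
beam 2: φ=0°, α=60°
  direction (0.5000, 0.8660); cell (4,2); t to first gridline: x 0.3600, y 0.8891 (then +2.0000 / +1.1547)
    (5,2) via x @ 0.3600
    (5,3) via y @ 0.8891
    (5,4) via y @ 2.0438
    (6,4) via x @ 2.3600  # hit
  → r_2 = 2.3600
beam 3: φ=45°, α=105°
  direction (-0.2588, 0.9659); cell (4,2); t to first gridline: x 3.1682, y 0.7972 (then +3.8637 / +1.0353)
    (4,3) via y @ 0.7972
    (4,4) via y @ 1.8324
    (4,5) via y @ 2.8677
    (3,5) via x @ 3.1682
    (3,6) via y @ 3.9030
    (3,7) via y @ 4.9383  # hit
  → r_3 = 4.9383

ranges = [1.2216, 2.3600, 4.9383]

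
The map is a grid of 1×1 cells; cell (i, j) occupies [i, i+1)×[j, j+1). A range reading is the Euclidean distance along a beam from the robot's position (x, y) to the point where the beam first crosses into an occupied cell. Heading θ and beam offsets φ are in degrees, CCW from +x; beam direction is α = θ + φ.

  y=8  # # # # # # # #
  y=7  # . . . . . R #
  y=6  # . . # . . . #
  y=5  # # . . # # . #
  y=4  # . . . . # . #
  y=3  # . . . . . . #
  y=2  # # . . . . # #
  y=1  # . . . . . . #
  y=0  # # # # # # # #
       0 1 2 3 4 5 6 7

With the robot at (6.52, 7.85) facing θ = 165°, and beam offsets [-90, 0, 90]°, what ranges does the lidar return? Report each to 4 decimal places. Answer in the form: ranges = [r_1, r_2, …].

beam 1: φ=-90°, α=75°
  d=(0.2588,0.9659)  start (6,7)  tX=1.8546 tY=0.1553  stride 1/|dx|=3.8637 1/|dy|=1.0353
    cross y-line → (6,8), t=0.1553 (wall)
  → r_1 = 0.1553
beam 2: φ=0°, α=165°
  d=(-0.9659,0.2588)  start (6,7)  tX=0.5383 tY=0.5796  stride 1/|dx|=1.0353 1/|dy|=3.8637
    cross x-line → (5,7), t=0.5383
    cross y-line → (5,8), t=0.5796 (wall)
  → r_2 = 0.5796
beam 3: φ=90°, α=255°
  d=(-0.2588,-0.9659)  start (6,7)  tX=2.0091 tY=0.8800  stride 1/|dx|=3.8637 1/|dy|=1.0353
    cross y-line → (6,6), t=0.8800
    cross y-line → (6,5), t=1.9153
    cross x-line → (5,5), t=2.0091 (wall)
  → r_3 = 2.0091

ranges = [0.1553, 0.5796, 2.0091]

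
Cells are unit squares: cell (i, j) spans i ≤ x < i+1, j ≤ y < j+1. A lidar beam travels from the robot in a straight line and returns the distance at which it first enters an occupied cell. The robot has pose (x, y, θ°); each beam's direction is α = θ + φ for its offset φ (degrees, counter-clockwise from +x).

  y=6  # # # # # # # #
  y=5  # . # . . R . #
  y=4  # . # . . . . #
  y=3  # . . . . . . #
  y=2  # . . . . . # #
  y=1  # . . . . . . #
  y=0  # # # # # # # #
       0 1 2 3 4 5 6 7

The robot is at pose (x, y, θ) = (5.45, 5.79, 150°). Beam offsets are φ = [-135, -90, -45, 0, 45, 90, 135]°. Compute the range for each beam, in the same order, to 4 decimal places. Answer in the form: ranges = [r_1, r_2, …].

beam 1: φ=-135°, α=15°
  d=(0.9659,0.2588)  start (5,5)  tX=0.5694 tY=0.8114  stride 1/|dx|=1.0353 1/|dy|=3.8637
    cross x-line → (6,5), t=0.5694
    cross y-line → (6,6), t=0.8114 (wall)
  → r_1 = 0.8114
beam 2: φ=-90°, α=60°
  d=(0.5000,0.8660)  start (5,5)  tX=1.1000 tY=0.2425  stride 1/|dx|=2.0000 1/|dy|=1.1547
    cross y-line → (5,6), t=0.2425 (wall)
  → r_2 = 0.2425
beam 3: φ=-45°, α=105°
  d=(-0.2588,0.9659)  start (5,5)  tX=1.7387 tY=0.2174  stride 1/|dx|=3.8637 1/|dy|=1.0353
    cross y-line → (5,6), t=0.2174 (wall)
  → r_3 = 0.2174
beam 4: φ=0°, α=150°
  d=(-0.8660,0.5000)  start (5,5)  tX=0.5196 tY=0.4200  stride 1/|dx|=1.1547 1/|dy|=2.0000
    cross y-line → (5,6), t=0.4200 (wall)
  → r_4 = 0.4200
beam 5: φ=45°, α=195°
  d=(-0.9659,-0.2588)  start (5,5)  tX=0.4659 tY=3.0523  stride 1/|dx|=1.0353 1/|dy|=3.8637
    cross x-line → (4,5), t=0.4659
    cross x-line → (3,5), t=1.5012
    cross x-line → (2,5), t=2.5364 (wall)
  → r_5 = 2.5364
beam 6: φ=90°, α=240°
  d=(-0.5000,-0.8660)  start (5,5)  tX=0.9000 tY=0.9122  stride 1/|dx|=2.0000 1/|dy|=1.1547
    cross x-line → (4,5), t=0.9000
    cross y-line → (4,4), t=0.9122
    cross y-line → (4,3), t=2.0669
    cross x-line → (3,3), t=2.9000
    cross y-line → (3,2), t=3.2216
    cross y-line → (3,1), t=4.3763
    cross x-line → (2,1), t=4.9000
    cross y-line → (2,0), t=5.5310 (wall)
  → r_6 = 5.5310
beam 7: φ=135°, α=285°
  d=(0.2588,-0.9659)  start (5,5)  tX=2.1250 tY=0.8179  stride 1/|dx|=3.8637 1/|dy|=1.0353
    cross y-line → (5,4), t=0.8179
    cross y-line → (5,3), t=1.8531
    cross x-line → (6,3), t=2.1250
    cross y-line → (6,2), t=2.8884 (wall)
  → r_7 = 2.8884

ranges = [0.8114, 0.2425, 0.2174, 0.4200, 2.5364, 5.5310, 2.8884]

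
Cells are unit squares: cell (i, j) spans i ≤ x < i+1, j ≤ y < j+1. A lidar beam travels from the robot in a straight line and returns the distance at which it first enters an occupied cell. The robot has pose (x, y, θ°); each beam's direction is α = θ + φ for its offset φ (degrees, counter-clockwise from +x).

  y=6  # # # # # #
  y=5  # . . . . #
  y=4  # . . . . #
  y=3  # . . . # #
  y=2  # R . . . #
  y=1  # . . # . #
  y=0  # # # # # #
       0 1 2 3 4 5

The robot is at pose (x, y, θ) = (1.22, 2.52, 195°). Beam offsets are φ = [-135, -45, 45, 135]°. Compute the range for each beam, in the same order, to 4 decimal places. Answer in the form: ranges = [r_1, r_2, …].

ranges = [4.0184, 0.2540, 0.4400, 2.0554]

beam 1: φ=-135°, α=60°
  direction (0.5000, 0.8660); cell (1,2); t to first gridline: x 1.5600, y 0.5543 (then +2.0000 / +1.1547)
    (1,3) via y @ 0.5543
    (2,3) via x @ 1.5600
    (2,4) via y @ 1.7090
    (2,5) via y @ 2.8637
    (3,5) via x @ 3.5600
    (3,6) via y @ 4.0184  # hit
  → r_1 = 4.0184
beam 2: φ=-45°, α=150°
  direction (-0.8660, 0.5000); cell (1,2); t to first gridline: x 0.2540, y 0.9600 (then +1.1547 / +2.0000)
    (0,2) via x @ 0.2540  # hit
  → r_2 = 0.2540
beam 3: φ=45°, α=240°
  direction (-0.5000, -0.8660); cell (1,2); t to first gridline: x 0.4400, y 0.6004 (then +2.0000 / +1.1547)
    (0,2) via x @ 0.4400  # hit
  → r_3 = 0.4400
beam 4: φ=135°, α=330°
  direction (0.8660, -0.5000); cell (1,2); t to first gridline: x 0.9007, y 1.0400 (then +1.1547 / +2.0000)
    (2,2) via x @ 0.9007
    (2,1) via y @ 1.0400
    (3,1) via x @ 2.0554  # hit
  → r_4 = 2.0554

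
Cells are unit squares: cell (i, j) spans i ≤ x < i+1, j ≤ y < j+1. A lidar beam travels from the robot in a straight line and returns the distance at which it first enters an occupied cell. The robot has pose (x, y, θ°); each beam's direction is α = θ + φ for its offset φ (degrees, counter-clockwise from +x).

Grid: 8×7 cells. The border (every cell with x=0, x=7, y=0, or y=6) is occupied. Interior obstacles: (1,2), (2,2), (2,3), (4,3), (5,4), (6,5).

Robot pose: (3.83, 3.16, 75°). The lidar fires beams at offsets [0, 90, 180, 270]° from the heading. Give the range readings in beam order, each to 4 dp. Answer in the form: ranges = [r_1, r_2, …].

ranges = [0.6568, 0.8593, 2.2362, 0.1760]

beam 1: φ=0°, α=75°
  cosα=0.2588 sinα=0.9659 | (3,3) | tMaxX 0.6568 tMaxY 0.8696 | tΔX 3.8637 tΔY 1.0353
    t=0.6568 [x] (4,3) — stop
  → r_1 = 0.6568
beam 2: φ=90°, α=165°
  cosα=-0.9659 sinα=0.2588 | (3,3) | tMaxX 0.8593 tMaxY 3.2455 | tΔX 1.0353 tΔY 3.8637
    t=0.8593 [x] (2,3) — stop
  → r_2 = 0.8593
beam 3: φ=180°, α=255°
  cosα=-0.2588 sinα=-0.9659 | (3,3) | tMaxX 3.2069 tMaxY 0.1656 | tΔX 3.8637 tΔY 1.0353
    t=0.1656 [y] (3,2)
    t=1.2009 [y] (3,1)
    t=2.2362 [y] (3,0) — stop
  → r_3 = 2.2362
beam 4: φ=270°, α=345°
  cosα=0.9659 sinα=-0.2588 | (3,3) | tMaxX 0.1760 tMaxY 0.6182 | tΔX 1.0353 tΔY 3.8637
    t=0.1760 [x] (4,3) — stop
  → r_4 = 0.1760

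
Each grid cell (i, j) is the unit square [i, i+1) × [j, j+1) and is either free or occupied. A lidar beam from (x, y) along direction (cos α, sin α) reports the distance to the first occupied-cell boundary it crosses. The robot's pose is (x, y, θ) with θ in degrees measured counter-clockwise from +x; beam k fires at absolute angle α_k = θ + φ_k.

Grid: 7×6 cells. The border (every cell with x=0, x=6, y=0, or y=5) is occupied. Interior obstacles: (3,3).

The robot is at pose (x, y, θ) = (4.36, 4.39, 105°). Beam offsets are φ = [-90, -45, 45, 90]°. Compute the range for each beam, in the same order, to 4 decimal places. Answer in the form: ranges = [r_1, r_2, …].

beam 1: φ=-90°, α=15°
  d=(0.9659,0.2588)  start (4,4)  tX=0.6626 tY=2.3569  stride 1/|dx|=1.0353 1/|dy|=3.8637
    cross x-line → (5,4), t=0.6626
    cross x-line → (6,4), t=1.6979 (wall)
  → r_1 = 1.6979
beam 2: φ=-45°, α=60°
  d=(0.5000,0.8660)  start (4,4)  tX=1.2800 tY=0.7044  stride 1/|dx|=2.0000 1/|dy|=1.1547
    cross y-line → (4,5), t=0.7044 (wall)
  → r_2 = 0.7044
beam 3: φ=45°, α=150°
  d=(-0.8660,0.5000)  start (4,4)  tX=0.4157 tY=1.2200  stride 1/|dx|=1.1547 1/|dy|=2.0000
    cross x-line → (3,4), t=0.4157
    cross y-line → (3,5), t=1.2200 (wall)
  → r_3 = 1.2200
beam 4: φ=90°, α=195°
  d=(-0.9659,-0.2588)  start (4,4)  tX=0.3727 tY=1.5068  stride 1/|dx|=1.0353 1/|dy|=3.8637
    cross x-line → (3,4), t=0.3727
    cross x-line → (2,4), t=1.4080
    cross y-line → (2,3), t=1.5068
    cross x-line → (1,3), t=2.4433
    cross x-line → (0,3), t=3.4785 (wall)
  → r_4 = 3.4785

ranges = [1.6979, 0.7044, 1.2200, 3.4785]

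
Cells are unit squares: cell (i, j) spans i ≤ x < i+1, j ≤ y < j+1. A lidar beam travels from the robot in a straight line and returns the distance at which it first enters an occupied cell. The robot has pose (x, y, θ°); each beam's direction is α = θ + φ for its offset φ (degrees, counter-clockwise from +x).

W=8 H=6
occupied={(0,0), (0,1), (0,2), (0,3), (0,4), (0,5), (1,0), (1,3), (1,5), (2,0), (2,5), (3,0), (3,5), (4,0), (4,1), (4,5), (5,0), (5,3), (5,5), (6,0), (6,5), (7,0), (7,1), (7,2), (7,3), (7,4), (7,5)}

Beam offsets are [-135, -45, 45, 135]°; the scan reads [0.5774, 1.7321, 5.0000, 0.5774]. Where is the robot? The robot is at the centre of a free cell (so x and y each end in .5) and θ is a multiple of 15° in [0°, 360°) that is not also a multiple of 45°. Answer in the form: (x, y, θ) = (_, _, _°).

The pose lattice has 21·16 = 336 candidates. Test each by forward raycasting.
  (6.5, 3.5, 165°): beam 3 = 0.5774 ≠ 5.0000 ✗
  (2.5, 4.5, 345°): beam 1 = 1.0000 ≠ 0.5774 ✗
  (3.5, 3.5, 150°): beam 1 = 1.5529 ≠ 0.5774 ✗
  (5.5, 4.5, 15°): beam 3 = 0.5774 ≠ 5.0000 ✗
  …
  (1.5, 2.5, 345°): r_1=0.5774, r_2=1.7321, r_3=5.0000, r_4=0.5774 — all match ✓
No second candidate reproduces the full scan.

(x, y, θ) = (1.5, 2.5, 345°)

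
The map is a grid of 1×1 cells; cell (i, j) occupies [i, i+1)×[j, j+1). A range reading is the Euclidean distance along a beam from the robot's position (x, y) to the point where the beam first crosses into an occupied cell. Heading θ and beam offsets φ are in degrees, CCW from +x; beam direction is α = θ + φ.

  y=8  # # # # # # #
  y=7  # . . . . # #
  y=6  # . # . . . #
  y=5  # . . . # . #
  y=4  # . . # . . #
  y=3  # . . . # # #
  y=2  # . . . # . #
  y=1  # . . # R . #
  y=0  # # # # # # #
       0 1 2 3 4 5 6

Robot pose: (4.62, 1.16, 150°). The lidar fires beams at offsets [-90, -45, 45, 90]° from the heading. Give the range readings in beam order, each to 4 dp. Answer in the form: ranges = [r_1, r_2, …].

ranges = [2.1246, 0.8696, 0.6182, 0.1848]

beam 1: φ=-90°, α=60°
  direction (0.5000, 0.8660); cell (4,1); t to first gridline: x 0.7600, y 0.9699 (then +2.0000 / +1.1547)
    (5,1) via x @ 0.7600
    (5,2) via y @ 0.9699
    (5,3) via y @ 2.1246  # hit
  → r_1 = 2.1246
beam 2: φ=-45°, α=105°
  direction (-0.2588, 0.9659); cell (4,1); t to first gridline: x 2.3955, y 0.8696 (then +3.8637 / +1.0353)
    (4,2) via y @ 0.8696  # hit
  → r_2 = 0.8696
beam 3: φ=45°, α=195°
  direction (-0.9659, -0.2588); cell (4,1); t to first gridline: x 0.6419, y 0.6182 (then +1.0353 / +3.8637)
    (4,0) via y @ 0.6182  # hit
  → r_3 = 0.6182
beam 4: φ=90°, α=240°
  direction (-0.5000, -0.8660); cell (4,1); t to first gridline: x 1.2400, y 0.1848 (then +2.0000 / +1.1547)
    (4,0) via y @ 0.1848  # hit
  → r_4 = 0.1848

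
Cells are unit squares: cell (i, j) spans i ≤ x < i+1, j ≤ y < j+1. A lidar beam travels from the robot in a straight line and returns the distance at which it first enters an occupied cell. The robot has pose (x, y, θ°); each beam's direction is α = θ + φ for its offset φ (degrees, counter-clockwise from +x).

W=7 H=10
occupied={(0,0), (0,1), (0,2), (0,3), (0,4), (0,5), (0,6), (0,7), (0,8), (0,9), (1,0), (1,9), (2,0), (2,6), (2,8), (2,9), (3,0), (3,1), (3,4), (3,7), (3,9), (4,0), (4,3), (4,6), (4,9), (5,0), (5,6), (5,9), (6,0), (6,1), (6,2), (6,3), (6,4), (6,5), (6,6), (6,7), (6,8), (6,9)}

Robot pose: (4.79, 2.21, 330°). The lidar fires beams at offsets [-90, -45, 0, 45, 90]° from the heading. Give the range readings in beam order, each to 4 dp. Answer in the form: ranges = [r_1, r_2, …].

ranges = [1.3972, 1.2527, 1.3972, 1.2527, 2.4200]

beam 1: φ=-90°, α=240°
  direction (-0.5000, -0.8660); cell (4,2); t to first gridline: x 1.5800, y 0.2425 (then +2.0000 / +1.1547)
    (4,1) via y @ 0.2425
    (4,0) via y @ 1.3972  # hit
  → r_1 = 1.3972
beam 2: φ=-45°, α=285°
  direction (0.2588, -0.9659); cell (4,2); t to first gridline: x 0.8114, y 0.2174 (then +3.8637 / +1.0353)
    (4,1) via y @ 0.2174
    (5,1) via x @ 0.8114
    (5,0) via y @ 1.2527  # hit
  → r_2 = 1.2527
beam 3: φ=0°, α=330°
  direction (0.8660, -0.5000); cell (4,2); t to first gridline: x 0.2425, y 0.4200 (then +1.1547 / +2.0000)
    (5,2) via x @ 0.2425
    (5,1) via y @ 0.4200
    (6,1) via x @ 1.3972  # hit
  → r_3 = 1.3972
beam 4: φ=45°, α=15°
  direction (0.9659, 0.2588); cell (4,2); t to first gridline: x 0.2174, y 3.0523 (then +1.0353 / +3.8637)
    (5,2) via x @ 0.2174
    (6,2) via x @ 1.2527  # hit
  → r_4 = 1.2527
beam 5: φ=90°, α=60°
  direction (0.5000, 0.8660); cell (4,2); t to first gridline: x 0.4200, y 0.9122 (then +2.0000 / +1.1547)
    (5,2) via x @ 0.4200
    (5,3) via y @ 0.9122
    (5,4) via y @ 2.0669
    (6,4) via x @ 2.4200  # hit
  → r_5 = 2.4200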